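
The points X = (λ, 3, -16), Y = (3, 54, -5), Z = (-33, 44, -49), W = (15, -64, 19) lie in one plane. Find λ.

-9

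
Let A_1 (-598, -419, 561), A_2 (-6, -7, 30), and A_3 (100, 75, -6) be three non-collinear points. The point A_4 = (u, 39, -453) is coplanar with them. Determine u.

A normal to the plane is n = A_1A_2 × A_1A_3 = (28710, -34974, 4872).
A_4 lies in the plane iff n · A_1A_4 = 0.
This gives (28710)u + (-3789720) = 0, so u = 132.

132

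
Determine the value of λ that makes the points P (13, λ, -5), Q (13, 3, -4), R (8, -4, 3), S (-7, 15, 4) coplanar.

5

The points are coplanar iff PQ · (PR × PS) = 0.
Expanding, this is linear in λ: (100)λ + (-500) = 0.
So λ = 5.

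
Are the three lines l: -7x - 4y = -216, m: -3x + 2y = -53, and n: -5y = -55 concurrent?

Intersecting l and m: solving the 2×2 system gives (x, y) = (322/13, 277/26).
Substitute into n: (0)(322/13) + (-5)(277/26) = -1385/26.
But n requires -55 ≠ -1385/26, so the three lines have no common point.

No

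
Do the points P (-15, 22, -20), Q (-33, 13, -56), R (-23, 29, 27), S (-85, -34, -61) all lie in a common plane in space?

With P as base: PQ = (-18, -9, -36), PR = (-8, 7, 47), PS = (-70, -56, -41).
PR × PS = (2345, -3618, 938).
PQ · (PR × PS) = -43416.
Since -43416 ≠ 0, the four points are not coplanar.

No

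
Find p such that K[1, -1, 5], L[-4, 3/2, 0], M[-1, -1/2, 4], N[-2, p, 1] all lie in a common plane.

Coplanarity ⇔ det[KL; KM; KN] = 0.
Expanding, this is linear in p: (5)p + (-5) = 0.
So p = 1.

1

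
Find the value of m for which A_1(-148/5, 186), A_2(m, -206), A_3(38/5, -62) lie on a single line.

146/5

Collinearity: (A_2 − A_1) must be parallel to (A_3 − A_1) = (186/5, -248).
Cross-multiplying the components: (m − (-148/5))·(-248) = (-392)·(186/5).
Solving gives m = 146/5.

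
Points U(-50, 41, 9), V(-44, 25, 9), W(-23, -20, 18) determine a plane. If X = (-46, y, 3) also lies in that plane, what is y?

A normal to the plane is n = UV × UW = (-144, -54, 66).
X lies in the plane iff n · UX = 0.
This gives (-54)y + (1242) = 0, so y = 23.

23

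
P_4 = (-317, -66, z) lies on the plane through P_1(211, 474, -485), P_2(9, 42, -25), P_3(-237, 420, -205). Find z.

235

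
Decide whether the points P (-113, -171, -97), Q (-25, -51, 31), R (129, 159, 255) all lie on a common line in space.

Yes

PQ = (88, 120, 128), PR = (242, 330, 352).
Each component of PR is 11/4 times the corresponding component of PQ, so PR = 11/4·PQ and the points are collinear.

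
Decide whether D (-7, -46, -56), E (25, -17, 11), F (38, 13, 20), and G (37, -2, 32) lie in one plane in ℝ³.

With D as base: DE = (32, 29, 67), DF = (45, 59, 76), DG = (44, 44, 88).
DF × DG = (1848, -616, -616).
DE · (DF × DG) = 0.
The scalar triple product vanishes, so the four points are coplanar.

Yes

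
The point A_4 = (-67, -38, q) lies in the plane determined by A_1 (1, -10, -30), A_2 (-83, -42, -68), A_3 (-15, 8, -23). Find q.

-62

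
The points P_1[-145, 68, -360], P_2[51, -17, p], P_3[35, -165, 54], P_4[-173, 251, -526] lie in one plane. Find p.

-26

Normal to plane P_1P_3P_4: n = (-37084, 18288, 26416); plane equation n·P = -2888996.
Requiring n·P_2 = -2888996: (26416)p + (-2202180) = -2888996.
So p = -26.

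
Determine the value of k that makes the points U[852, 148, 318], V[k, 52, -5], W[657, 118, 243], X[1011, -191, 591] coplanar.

Coplanarity ⇔ det[UV; UW; UX] = 0.
Expanding, this is linear in k: (-33615)k + (1781595) = 0.
So k = 53.

53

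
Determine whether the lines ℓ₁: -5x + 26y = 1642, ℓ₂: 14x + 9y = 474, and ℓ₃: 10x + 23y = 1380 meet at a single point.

No

Intersecting ℓ₁ and ℓ₂: solving the 2×2 system gives (x, y) = (-6, 62).
Substitute into ℓ₃: (10)(-6) + (23)(62) = 1366.
But ℓ₃ requires 1380 ≠ 1366, so the three lines have no common point.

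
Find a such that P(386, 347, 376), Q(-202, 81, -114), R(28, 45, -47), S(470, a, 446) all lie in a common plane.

385

Normal to plane PQR: n = (-35462, -73304, 82348); plane equation n·X = -8161972.
Requiring n·S = -8161972: (-73304)a + (20060068) = -8161972.
So a = 385.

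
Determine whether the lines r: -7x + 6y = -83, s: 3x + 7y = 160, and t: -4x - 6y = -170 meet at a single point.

Intersecting r and s: solving the 2×2 system gives (x, y) = (23, 13).
Substitute into t: (-4)(23) + (-6)(13) = -170.
This equals -170, so (23, 13) lies on all three lines and they are concurrent.

Yes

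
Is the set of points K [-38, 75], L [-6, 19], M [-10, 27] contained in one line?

KL = (32, -56), KM = (28, -48).
Twice the signed area of △KLM is (32)(-48) − (-56)(28) = 32.
The area is nonzero, so the three points are not collinear.

No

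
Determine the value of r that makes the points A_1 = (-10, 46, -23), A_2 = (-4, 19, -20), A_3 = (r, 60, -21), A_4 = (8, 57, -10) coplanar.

-8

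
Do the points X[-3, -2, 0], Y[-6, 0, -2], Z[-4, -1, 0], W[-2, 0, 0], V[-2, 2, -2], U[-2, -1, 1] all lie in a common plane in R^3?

No

The plane through X, Y, Z has normal n = XY × XZ = (2, 2, -1) and equation n·P = -10.
Checking the remaining points: n·W = -4, n·V = 2, n·U = -7.
Since n·W = -4 ≠ -10, W is off the plane and the points are not all coplanar.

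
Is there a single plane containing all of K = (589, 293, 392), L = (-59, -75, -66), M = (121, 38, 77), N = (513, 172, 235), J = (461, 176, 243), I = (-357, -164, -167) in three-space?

No

The plane through K, L, M has normal n = KL × KM = (-870, 10224, -6984) and equation n·P = -254526.
Checking the remaining points: n·N = -329022, n·J = -298758, n·I = -199818.
Since n·N = -329022 ≠ -254526, N is off the plane and the points are not all coplanar.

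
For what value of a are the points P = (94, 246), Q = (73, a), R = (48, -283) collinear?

The three points are collinear iff det[PQ; PR] = 0.
This determinant is linear in a: (46)a + (-207) = 0, so a = 9/2.

9/2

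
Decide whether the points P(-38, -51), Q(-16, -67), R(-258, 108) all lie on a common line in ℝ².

No

PQ = (22, -16), PR = (-220, 159).
If collinear, PR would be a scalar multiple of PQ. But (22)·(159) ≠ (-16)·(-220) (difference -22), so they are not parallel; the points are not collinear.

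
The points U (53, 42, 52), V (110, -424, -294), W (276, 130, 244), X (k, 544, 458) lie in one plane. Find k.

53

Normal to plane UVW: n = (-59024, -88102, 108934); plane equation n·P = -1163988.
Requiring n·X = -1163988: (-59024)k + (1964284) = -1163988.
So k = 53.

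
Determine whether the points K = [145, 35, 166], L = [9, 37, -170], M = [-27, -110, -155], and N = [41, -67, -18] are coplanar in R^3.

Yes

A normal to the plane through K, L, M is n = KL × KM = (-49362, 14136, 20064).
The plane has equation n·P = -3332106. For N: n·N = -3332106.
Equal, so N lies in the plane and all four are coplanar.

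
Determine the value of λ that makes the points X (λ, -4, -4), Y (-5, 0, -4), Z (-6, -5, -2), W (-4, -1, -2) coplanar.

Coplanarity ⇔ det[XY; XZ; XW] = 0.
Expanding, this is linear in λ: (8)λ + (56) = 0.
So λ = -7.

-7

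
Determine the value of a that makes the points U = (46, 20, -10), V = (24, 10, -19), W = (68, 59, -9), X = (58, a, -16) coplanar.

Coplanarity ⇔ det[UV; UW; UX] = 0.
Expanding, this is linear in a: (-176)a + (11440) = 0.
So a = 65.

65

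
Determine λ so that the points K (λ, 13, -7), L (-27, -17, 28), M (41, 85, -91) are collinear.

-7

Collinearity requires KL × KM = 0; each component is linear in λ.
The y-component gives (-119)λ + (-833) = 0, so λ = -7.
The remaining components then also vanish.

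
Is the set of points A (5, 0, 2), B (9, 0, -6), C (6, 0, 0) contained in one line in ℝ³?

AB = (4, 0, -8), AC = (1, 0, -2).
Each component of AC is 1/4 times the corresponding component of AB, so AC = 1/4·AB and the points are collinear.

Yes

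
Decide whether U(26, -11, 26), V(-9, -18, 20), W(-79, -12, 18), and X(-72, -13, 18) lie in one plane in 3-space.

Yes

A normal to the plane through U, V, W is n = UV × UW = (50, 350, -700).
The plane has equation n·P = -20750. For X: n·X = -20750.
Equal, so X lies in the plane and all four are coplanar.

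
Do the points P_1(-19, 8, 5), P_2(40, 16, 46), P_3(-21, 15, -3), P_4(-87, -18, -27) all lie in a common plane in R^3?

The four points are coplanar iff the 3×3 determinant with rows P_1P_2, P_1P_3, P_1P_4 is zero.
Rows: (59, 8, 41), (-2, 7, -8), (-68, -26, -32).
Expanding along the first row: (59)(-432) − (8)(-480) + (41)(528) = 0.
Zero determinant ⇒ coplanar.

Yes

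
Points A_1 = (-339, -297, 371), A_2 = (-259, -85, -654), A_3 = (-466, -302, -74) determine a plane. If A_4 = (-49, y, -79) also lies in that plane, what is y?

A normal to the plane is n = A_1A_2 × A_1A_3 = (-99465, 165775, 26524).
A_4 lies in the plane iff n · A_1A_4 = 0.
This gives (165775)y + (8454525) = 0, so y = -51.

-51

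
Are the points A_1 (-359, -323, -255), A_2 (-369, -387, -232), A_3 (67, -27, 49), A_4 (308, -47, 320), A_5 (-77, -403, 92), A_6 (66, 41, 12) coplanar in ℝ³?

Yes

The plane through A_1, A_2, A_3 has normal n = A_1A_2 × A_1A_3 = (-26264, 12838, 24304) and equation n·P = -915418.
Checking the remaining points: n·A_4 = -915418, n·A_5 = -915418, n·A_6 = -915418.
All equal -915418, so all 6 points lie in one plane.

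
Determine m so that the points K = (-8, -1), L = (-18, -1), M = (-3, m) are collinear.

-1

Collinearity: (M − K) must be parallel to (L − K) = (-10, 0).
Cross-multiplying the components: (m − (-1))·(-10) = (5)·(0).
Solving gives m = -1.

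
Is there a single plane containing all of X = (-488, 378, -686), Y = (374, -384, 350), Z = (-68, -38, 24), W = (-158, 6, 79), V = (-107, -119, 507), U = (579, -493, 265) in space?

The plane through X, Y, Z has normal n = XY × XZ = (-110044, -176900, -38552) and equation n·P = 13279944.
Checking the remaining points: n·W = 13279944, n·V = 13279944, n·U = 13279944.
All equal 13279944, so all 6 points lie in one plane.

Yes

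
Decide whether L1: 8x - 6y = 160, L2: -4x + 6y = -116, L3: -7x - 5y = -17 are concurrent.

Intersecting L1 and L2: solving the 2×2 system gives (x, y) = (11, -12).
Substitute into L3: (-7)(11) + (-5)(-12) = -17.
This equals -17, so (11, -12) lies on all three lines and they are concurrent.

Yes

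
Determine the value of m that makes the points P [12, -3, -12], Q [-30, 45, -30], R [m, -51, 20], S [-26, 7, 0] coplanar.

Normal to plane PQS: n = (756, 1188, 1404); plane equation n·X = -11340.
Requiring n·R = -11340: (756)m + (-32508) = -11340.
So m = 28.

28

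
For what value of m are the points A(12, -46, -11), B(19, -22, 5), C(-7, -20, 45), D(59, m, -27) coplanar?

Normal to plane ABC: n = (928, -696, 638); plane equation n·P = 36134.
Requiring n·D = 36134: (-696)m + (37526) = 36134.
So m = 2.

2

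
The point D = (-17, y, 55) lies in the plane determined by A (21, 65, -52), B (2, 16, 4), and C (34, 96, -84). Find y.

-31

A normal to the plane is n = AB × AC = (-168, 120, 48).
D lies in the plane iff n · AD = 0.
This gives (120)y + (3720) = 0, so y = -31.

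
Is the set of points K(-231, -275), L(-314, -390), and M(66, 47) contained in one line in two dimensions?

No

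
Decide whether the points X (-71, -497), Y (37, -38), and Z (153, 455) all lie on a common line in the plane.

XY = (108, 459), XZ = (224, 952).
det[XY; XZ] = (108)(952) − (459)(224) = 0.
The determinant is zero, so the points are collinear.

Yes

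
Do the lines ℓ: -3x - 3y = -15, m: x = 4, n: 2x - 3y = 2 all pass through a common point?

No

Intersecting ℓ and m: solving the 2×2 system gives (x, y) = (4, 1).
Substitute into n: (2)(4) + (-3)(1) = 5.
But n requires 2 ≠ 5, so the three lines have no common point.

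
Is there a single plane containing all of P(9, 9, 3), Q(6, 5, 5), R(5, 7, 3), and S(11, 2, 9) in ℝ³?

No

With P as base: PQ = (-3, -4, 2), PR = (-4, -2, 0), PS = (2, -7, 6).
PR × PS = (-12, 24, 32).
PQ · (PR × PS) = 4.
Since 4 ≠ 0, the four points are not coplanar.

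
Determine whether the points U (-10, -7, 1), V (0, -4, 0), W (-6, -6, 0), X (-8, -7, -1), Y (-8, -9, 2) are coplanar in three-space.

No

The plane through U, V, W has normal n = UV × UW = (-2, 6, -2) and equation n·P = -24.
Checking the remaining points: n·X = -24, n·Y = -42.
Since n·Y = -42 ≠ -24, Y is off the plane and the points are not all coplanar.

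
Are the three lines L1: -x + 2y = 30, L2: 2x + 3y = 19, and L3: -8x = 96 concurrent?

No

Intersecting L1 and L2: solving the 2×2 system gives (x, y) = (-52/7, 79/7).
Substitute into L3: (-8)(-52/7) + (0)(79/7) = 416/7.
But L3 requires 96 ≠ 416/7, so the three lines have no common point.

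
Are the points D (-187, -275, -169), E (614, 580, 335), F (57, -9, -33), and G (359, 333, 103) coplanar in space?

A normal to the plane through D, E, F is n = DE × DF = (-17784, 14040, 4446).
The plane has equation n·P = -1286766. For G: n·G = -1251198.
-1251198 ≠ -1286766, so G is off the plane.

No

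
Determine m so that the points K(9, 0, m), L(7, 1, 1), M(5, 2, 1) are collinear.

Collinearity requires KL × KM = 0; each component is linear in m.
The x-component gives (1)m + (-1) = 0, so m = 1.
The remaining components then also vanish.

1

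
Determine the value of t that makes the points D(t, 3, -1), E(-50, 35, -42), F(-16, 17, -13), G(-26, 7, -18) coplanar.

-4

Coplanarity ⇔ det[DE; DF; DG] = 0.
Expanding, this is linear in t: (-380)t + (-1520) = 0.
So t = -4.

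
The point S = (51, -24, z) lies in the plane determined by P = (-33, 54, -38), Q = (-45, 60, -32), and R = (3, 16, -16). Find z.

A normal to the plane is n = PQ × PR = (360, 480, 240).
S lies in the plane iff n · PS = 0.
This gives (240)z + (1920) = 0, so z = -8.

-8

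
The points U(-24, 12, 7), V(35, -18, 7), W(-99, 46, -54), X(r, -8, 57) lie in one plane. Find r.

22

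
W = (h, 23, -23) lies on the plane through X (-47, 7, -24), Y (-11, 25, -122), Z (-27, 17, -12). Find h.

-15

A normal to the plane is n = XY × XZ = (1196, -2392, 0).
W lies in the plane iff n · XW = 0.
This gives (1196)h + (17940) = 0, so h = -15.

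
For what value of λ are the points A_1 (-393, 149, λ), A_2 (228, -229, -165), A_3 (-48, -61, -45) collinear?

Collinearity requires A_1A_2 × A_1A_3 = 0; each component is linear in λ.
The x-component gives (168)λ + (-17640) = 0, so λ = 105.
The remaining components then also vanish.

105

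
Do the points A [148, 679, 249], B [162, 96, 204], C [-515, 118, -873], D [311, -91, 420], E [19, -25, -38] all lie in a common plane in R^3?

Yes

The plane through A, B, C has normal n = AB × AC = (628881, 45543, -394383) and equation n·P = 25796718.
Checking the remaining points: n·D = 25796718, n·E = 25796718.
All equal 25796718, so all 5 points lie in one plane.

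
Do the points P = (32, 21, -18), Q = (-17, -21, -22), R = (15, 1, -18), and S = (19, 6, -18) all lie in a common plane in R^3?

No

The four points are coplanar iff the 3×3 determinant with rows PQ, PR, PS is zero.
Rows: (-49, -42, -4), (-17, -20, 0), (-13, -15, 0).
Expanding along the first row: (-49)(0) − (-42)(0) + (-4)(-5) = 20.
Nonzero ⇒ not coplanar.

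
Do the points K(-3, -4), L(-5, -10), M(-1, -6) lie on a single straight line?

KL = (-2, -6), KM = (2, -2).
Twice the signed area of △KLM is (-2)(-2) − (-6)(2) = 16.
The area is nonzero, so the three points are not collinear.

No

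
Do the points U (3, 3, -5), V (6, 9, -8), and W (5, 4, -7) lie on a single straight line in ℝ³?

No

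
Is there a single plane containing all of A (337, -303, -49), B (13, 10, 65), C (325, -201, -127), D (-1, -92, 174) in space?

With A as base: AB = (-324, 313, 114), AC = (-12, 102, -78), AD = (-338, 211, 223).
AC × AD = (39204, 29040, 31944).
AB · (AC × AD) = 29040.
Since 29040 ≠ 0, the four points are not coplanar.

No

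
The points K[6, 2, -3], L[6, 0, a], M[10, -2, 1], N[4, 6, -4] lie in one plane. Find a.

-4

Coplanarity ⇔ det[KL; KM; KN] = 0.
Expanding, this is linear in a: (8)a + (32) = 0.
So a = -4.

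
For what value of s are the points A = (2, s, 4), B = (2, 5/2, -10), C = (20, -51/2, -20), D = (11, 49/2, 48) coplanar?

21/2

Coplanarity ⇔ det[AB; AC; AD] = 0.
Expanding, this is linear in s: (1134)s + (-11907) = 0.
So s = 21/2.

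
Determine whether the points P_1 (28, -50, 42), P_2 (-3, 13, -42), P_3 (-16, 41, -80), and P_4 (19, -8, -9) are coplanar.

No

The four points are coplanar iff the 3×3 determinant with rows P_1P_2, P_1P_3, P_1P_4 is zero.
Rows: (-31, 63, -84), (-44, 91, -122), (-9, 42, -51).
Expanding along the first row: (-31)(483) − (63)(1146) + (-84)(-1029) = -735.
Nonzero ⇒ not coplanar.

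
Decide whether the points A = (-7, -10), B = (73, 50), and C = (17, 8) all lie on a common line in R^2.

Yes

AB = (80, 60), AC = (24, 18).
det[AB; AC] = (80)(18) − (60)(24) = 0.
The determinant is zero, so the points are collinear.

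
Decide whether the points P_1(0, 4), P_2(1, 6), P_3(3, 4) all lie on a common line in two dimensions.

P_1P_2 = (1, 2), P_1P_3 = (3, 0).
If collinear, P_1P_3 would be a scalar multiple of P_1P_2. But (1)·(0) ≠ (2)·(3) (difference -6), so they are not parallel; the points are not collinear.

No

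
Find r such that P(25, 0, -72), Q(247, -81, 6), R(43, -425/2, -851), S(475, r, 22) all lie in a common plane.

-181

Coplanarity ⇔ det[PQ; PR; PS] = 0.
Expanding, this is linear in r: (174342)r + (31555902) = 0.
So r = -181.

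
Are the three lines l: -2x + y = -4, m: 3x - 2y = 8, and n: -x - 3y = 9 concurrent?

No

The three lines meet at one point iff the augmented coefficient matrix [aᵢ bᵢ cᵢ] has rank < 3, i.e. its determinant vanishes.
Here the determinant is -3.
Nonzero, so no common point exists.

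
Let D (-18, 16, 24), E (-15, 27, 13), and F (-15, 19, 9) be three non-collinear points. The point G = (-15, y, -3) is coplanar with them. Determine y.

-5

A normal to the plane is n = DE × DF = (-132, 12, -24).
G lies in the plane iff n · DG = 0.
This gives (12)y + (60) = 0, so y = -5.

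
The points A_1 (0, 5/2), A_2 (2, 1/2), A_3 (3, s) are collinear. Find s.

-1/2

The three points are collinear iff det[A_1A_2; A_1A_3] = 0.
This determinant is linear in s: (2)s + (1) = 0, so s = -1/2.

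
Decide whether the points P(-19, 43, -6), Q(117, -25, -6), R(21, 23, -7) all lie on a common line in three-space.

No

PQ = (136, -68, 0), PR = (40, -20, -1).
PQ × PR = (68, 136, 0).
The cross product is nonzero, so the points do not lie on one line.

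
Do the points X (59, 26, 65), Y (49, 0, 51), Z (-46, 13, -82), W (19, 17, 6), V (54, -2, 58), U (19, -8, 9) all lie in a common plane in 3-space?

The plane through X, Y, Z has normal n = XY × XZ = (3640, 0, -2600) and equation n·P = 45760.
Checking the remaining points: n·W = 53560, n·V = 45760, n·U = 45760.
Since n·W = 53560 ≠ 45760, W is off the plane and the points are not all coplanar.

No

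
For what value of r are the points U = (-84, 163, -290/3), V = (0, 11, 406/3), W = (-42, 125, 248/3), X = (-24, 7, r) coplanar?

The points are coplanar iff UV · (UW × UX) = 0.
Expanding, this is linear in r: (3192)r + (31920) = 0.
So r = -10.

-10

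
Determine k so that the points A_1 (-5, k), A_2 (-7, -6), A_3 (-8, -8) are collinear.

The three points are collinear iff det[A_1A_2; A_1A_3] = 0.
This determinant is linear in k: (-1)k + (-2) = 0, so k = -2.

-2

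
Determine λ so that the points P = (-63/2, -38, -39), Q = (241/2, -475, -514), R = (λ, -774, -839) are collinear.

449/2

Collinearity requires PQ × PR = 0; each component is linear in λ.
The y-component gives (-475)λ + (213275/2) = 0, so λ = 449/2.
The remaining components then also vanish.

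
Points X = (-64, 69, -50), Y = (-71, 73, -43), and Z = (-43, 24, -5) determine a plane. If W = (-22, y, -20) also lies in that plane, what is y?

A normal to the plane is n = XY × XZ = (495, 462, 231).
W lies in the plane iff n · XW = 0.
This gives (462)y + (-4158) = 0, so y = 9.

9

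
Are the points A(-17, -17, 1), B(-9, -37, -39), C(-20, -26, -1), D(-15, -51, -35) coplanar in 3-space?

No

The four points are coplanar iff the 3×3 determinant with rows AB, AC, AD is zero.
Rows: (8, -20, -40), (-3, -9, -2), (2, -34, -36).
Expanding along the first row: (8)(256) − (-20)(112) + (-40)(120) = -512.
Nonzero ⇒ not coplanar.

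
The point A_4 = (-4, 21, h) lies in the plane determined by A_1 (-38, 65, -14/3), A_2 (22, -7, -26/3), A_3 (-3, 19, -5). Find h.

The plane through A_1, A_2, A_3 has equation −160x − 120y − 240z = -600.
Substituting A_4: (-240)h + (-1880) = -600, so h = -16/3.

-16/3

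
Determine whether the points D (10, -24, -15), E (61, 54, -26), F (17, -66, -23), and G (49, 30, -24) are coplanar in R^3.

No

A normal to the plane through D, E, F is n = DE × DF = (-1086, 331, -2688).
The plane has equation n·P = 21516. For G: n·G = 21228.
21228 ≠ 21516, so G is off the plane.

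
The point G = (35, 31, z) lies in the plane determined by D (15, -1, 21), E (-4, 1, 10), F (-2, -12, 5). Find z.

49

A normal to the plane is n = DE × DF = (-153, -117, 243).
G lies in the plane iff n · DG = 0.
This gives (243)z + (-11907) = 0, so z = 49.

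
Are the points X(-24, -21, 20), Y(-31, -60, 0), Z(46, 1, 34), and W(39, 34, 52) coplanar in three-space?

No

A normal to the plane through X, Y, Z is n = XY × XZ = (-106, -1302, 2576).
The plane has equation n·P = 81406. For W: n·W = 85550.
85550 ≠ 81406, so W is off the plane.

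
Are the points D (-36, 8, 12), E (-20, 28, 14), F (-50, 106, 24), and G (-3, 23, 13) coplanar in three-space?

A normal to the plane through D, E, F is n = DE × DF = (44, -220, 1848).
The plane has equation n·P = 18832. For G: n·G = 18832.
Equal, so G lies in the plane and all four are coplanar.

Yes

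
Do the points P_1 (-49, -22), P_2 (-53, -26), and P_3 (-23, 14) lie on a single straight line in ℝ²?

No

P_1P_2 = (-4, -4), P_1P_3 = (26, 36).
Twice the signed area of △P_1P_2P_3 is (-4)(36) − (-4)(26) = -40.
The area is nonzero, so the three points are not collinear.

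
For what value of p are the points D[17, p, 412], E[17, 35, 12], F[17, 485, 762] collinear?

Collinearity requires DE × DF = 0; each component is linear in p.
The x-component gives (-750)p + (206250) = 0, so p = 275.
The remaining components then also vanish.

275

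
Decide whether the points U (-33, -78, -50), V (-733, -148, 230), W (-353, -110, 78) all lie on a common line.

Yes

UV = (-700, -70, 280), UW = (-320, -32, 128).
Each component of UW is 16/35 times the corresponding component of UV, so UW = 16/35·UV and the points are collinear.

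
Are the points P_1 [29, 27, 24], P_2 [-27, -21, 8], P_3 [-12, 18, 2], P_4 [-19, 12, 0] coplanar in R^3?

The four points are coplanar iff the 3×3 determinant with rows P_1P_2, P_1P_3, P_1P_4 is zero.
Rows: (-56, -48, -16), (-41, -9, -22), (-48, -15, -24).
Expanding along the first row: (-56)(-114) − (-48)(-72) + (-16)(183) = 0.
Zero determinant ⇒ coplanar.

Yes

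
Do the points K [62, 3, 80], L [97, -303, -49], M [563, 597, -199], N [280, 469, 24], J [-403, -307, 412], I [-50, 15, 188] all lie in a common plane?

The plane through K, L, M has normal n = KL × KM = (162000, -54864, 174096) and equation n·P = 23807088.
Checking the remaining points: n·N = 23807088, n·J = 23284800, n·I = 23807088.
Since n·J = 23284800 ≠ 23807088, J is off the plane and the points are not all coplanar.

No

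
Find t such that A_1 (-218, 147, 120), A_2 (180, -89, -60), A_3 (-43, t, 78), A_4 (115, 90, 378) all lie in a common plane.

56

The points are coplanar iff A_1A_2 · (A_1A_3 × A_1A_4) = 0.
Expanding, this is linear in t: (162624)t + (-9106944) = 0.
So t = 56.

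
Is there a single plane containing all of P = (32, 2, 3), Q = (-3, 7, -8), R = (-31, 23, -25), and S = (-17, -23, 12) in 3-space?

No

A normal to the plane through P, Q, R is n = PQ × PR = (91, -287, -420).
The plane has equation n·X = 1078. For S: n·S = 14.
14 ≠ 1078, so S is off the plane.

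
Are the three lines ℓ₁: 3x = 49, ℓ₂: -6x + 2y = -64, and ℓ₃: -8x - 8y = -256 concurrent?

No

Lines aᵢx + bᵢy = cᵢ with pairwise distinct directions are concurrent exactly when det[aᵢ bᵢ cᵢ] = 0.
Here the determinant is 64.
Nonzero, so no common point exists.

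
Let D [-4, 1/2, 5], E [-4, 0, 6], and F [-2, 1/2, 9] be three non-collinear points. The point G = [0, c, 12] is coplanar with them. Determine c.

1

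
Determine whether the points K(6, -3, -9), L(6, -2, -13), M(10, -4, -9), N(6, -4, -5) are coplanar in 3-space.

Yes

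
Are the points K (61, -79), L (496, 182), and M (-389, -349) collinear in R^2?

KL = (435, 261), KM = (-450, -270).
Twice the signed area of △KLM is (435)(-270) − (261)(-450) = 0.
The triangle is degenerate (zero area), so the points are collinear.

Yes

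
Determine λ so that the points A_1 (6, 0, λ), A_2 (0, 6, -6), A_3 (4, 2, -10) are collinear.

-12

Direction A_2A_3 = (4, -4, -4). From the x-coordinate of A_1, the parameter along the line is τ = (6 − 0)/4 = 3/2.
Then λ = (-6) + 3/2·(-4) = -12.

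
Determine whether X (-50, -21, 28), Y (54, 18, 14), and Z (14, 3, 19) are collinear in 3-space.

XY = (104, 39, -14), XZ = (64, 24, -9).
XY × XZ = (-15, 40, 0).
The cross product is nonzero, so the points do not lie on one line.

No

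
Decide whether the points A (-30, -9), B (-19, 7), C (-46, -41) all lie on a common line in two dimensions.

AB = (11, 16), AC = (-16, -32).
Twice the signed area of △ABC is (11)(-32) − (16)(-16) = -96.
The area is nonzero, so the three points are not collinear.

No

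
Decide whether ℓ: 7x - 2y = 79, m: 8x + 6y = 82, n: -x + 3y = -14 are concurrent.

Yes

Intersecting ℓ and m: solving the 2×2 system gives (x, y) = (11, -1).
Substitute into n: (-1)(11) + (3)(-1) = -14.
This equals -14, so (11, -1) lies on all three lines and they are concurrent.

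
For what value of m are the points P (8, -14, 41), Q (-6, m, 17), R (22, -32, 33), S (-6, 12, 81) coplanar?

-4

The points are coplanar iff PQ · (PR × PS) = 0.
Expanding, this is linear in m: (-448)m + (-1792) = 0.
So m = -4.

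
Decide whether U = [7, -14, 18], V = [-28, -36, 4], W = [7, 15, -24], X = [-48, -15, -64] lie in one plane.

No

With U as base: UV = (-35, -22, -14), UW = (0, 29, -42), UX = (-55, -1, -82).
UW × UX = (-2420, 2310, 1595).
UV · (UW × UX) = 11550.
Since 11550 ≠ 0, the four points are not coplanar.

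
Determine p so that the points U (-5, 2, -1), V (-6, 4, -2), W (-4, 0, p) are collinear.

Direction UV = (-1, 2, -1). From the x-coordinate of W, the parameter along the line is τ = (-4 − (-5))/(-1) = -1.
Then p = (-1) + (-1)·(-1) = 0.

0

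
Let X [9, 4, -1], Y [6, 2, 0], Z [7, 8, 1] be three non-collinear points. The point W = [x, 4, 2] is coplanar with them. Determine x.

3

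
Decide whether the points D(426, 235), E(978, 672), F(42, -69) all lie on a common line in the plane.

DE = (552, 437), DF = (-384, -304).
Checking proportionality: DF = -16/23·DE, so the vectors are parallel and the points are collinear.

Yes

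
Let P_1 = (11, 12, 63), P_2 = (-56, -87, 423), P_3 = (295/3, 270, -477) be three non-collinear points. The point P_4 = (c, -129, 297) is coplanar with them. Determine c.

The plane through P_1, P_2, P_3 has equation −39420x − 4740y − 8640z = -1034820.
Substituting P_4: (-39420)c + (-1954620) = -1034820, so c = -70/3.

-70/3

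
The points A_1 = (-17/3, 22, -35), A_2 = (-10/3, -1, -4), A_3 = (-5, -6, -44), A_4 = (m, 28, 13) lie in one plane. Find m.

-11/3

Normal to plane A_1A_2A_3: n = (1075, 125/3, -50); plane equation n·P = -3425.
Requiring n·A_4 = -3425: (1075)m + (1550/3) = -3425.
So m = -11/3.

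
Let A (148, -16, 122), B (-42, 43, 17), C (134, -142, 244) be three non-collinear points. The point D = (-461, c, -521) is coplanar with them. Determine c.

481

Coplanarity requires AB · (AC × AD) = 0.
AB = (-190, 59, -105), AC = (-14, -126, 122); the triple product is linear in c with coefficient 24650 and constant term -11856650.
Setting it to zero: c = 481.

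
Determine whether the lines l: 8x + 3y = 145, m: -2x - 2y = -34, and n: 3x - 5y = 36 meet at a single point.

No

The three lines meet at one point iff the augmented coefficient matrix [aᵢ bᵢ cᵢ] has rank < 3, i.e. its determinant vanishes.
Here the determinant is 294.
Nonzero, so no common point exists.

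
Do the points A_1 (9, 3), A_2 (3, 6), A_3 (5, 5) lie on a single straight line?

A_1A_2 = (-6, 3), A_1A_3 = (-4, 2).
Checking proportionality: A_1A_3 = 2/3·A_1A_2, so the vectors are parallel and the points are collinear.

Yes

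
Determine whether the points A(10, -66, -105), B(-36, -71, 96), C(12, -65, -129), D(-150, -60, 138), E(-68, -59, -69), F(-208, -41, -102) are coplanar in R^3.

No

The plane through A, B, C has normal n = AB × AC = (-81, -702, -36) and equation n·P = 49302.
Checking the remaining points: n·D = 49302, n·E = 49410, n·F = 49302.
Since n·E = 49410 ≠ 49302, E is off the plane and the points are not all coplanar.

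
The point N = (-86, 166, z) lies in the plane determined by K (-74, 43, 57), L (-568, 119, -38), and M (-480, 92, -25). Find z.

The plane through K, L, M has equation −1577x − 1938y + 6650z = 412414.
Substituting N: (6650)z + (-186086) = 412414, so z = 90.

90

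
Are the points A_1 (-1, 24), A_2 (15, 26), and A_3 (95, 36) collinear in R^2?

A_1A_2 = (16, 2), A_1A_3 = (96, 12).
Twice the signed area of △A_1A_2A_3 is (16)(12) − (2)(96) = 0.
The triangle is degenerate (zero area), so the points are collinear.

Yes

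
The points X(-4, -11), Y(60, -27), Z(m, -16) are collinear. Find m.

The three points are collinear iff det[XY; XZ] = 0.
This determinant is linear in m: (16)m + (-256) = 0, so m = 16.

16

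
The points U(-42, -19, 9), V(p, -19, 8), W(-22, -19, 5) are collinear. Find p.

-37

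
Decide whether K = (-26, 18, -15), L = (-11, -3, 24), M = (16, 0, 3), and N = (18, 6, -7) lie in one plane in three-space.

No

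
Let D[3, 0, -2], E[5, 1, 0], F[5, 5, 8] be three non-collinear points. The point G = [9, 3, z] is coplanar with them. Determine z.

A normal to the plane is n = DE × DF = (0, -16, 8).
G lies in the plane iff n · DG = 0.
This gives (8)z + (-32) = 0, so z = 4.

4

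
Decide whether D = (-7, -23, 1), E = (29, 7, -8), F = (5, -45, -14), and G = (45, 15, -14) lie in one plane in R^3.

Yes

The four points are coplanar iff the 3×3 determinant with rows DE, DF, DG is zero.
Rows: (36, 30, -9), (12, -22, -15), (52, 38, -15).
Expanding along the first row: (36)(900) − (30)(600) + (-9)(1600) = 0.
Zero determinant ⇒ coplanar.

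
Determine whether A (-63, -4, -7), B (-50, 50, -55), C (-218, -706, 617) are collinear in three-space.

AB = (13, 54, -48), AC = (-155, -702, 624).
Comparing components 3 and 1: (-48)(-155) − (13)(624) = -672 ≠ 0, so AB and AC are not parallel and the points are not collinear.

No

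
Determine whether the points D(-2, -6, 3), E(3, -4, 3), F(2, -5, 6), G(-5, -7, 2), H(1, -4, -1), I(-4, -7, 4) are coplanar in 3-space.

The plane through D, E, F has normal n = DE × DF = (6, -15, -3) and equation n·P = 69.
Checking the remaining points: n·G = 69, n·H = 69, n·I = 69.
All equal 69, so all 6 points lie in one plane.

Yes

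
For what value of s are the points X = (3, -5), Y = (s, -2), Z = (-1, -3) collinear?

-3

The three points are collinear iff det[XY; XZ] = 0.
This determinant is linear in s: (2)s + (6) = 0, so s = -3.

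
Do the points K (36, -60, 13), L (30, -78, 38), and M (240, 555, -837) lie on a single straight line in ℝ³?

KL = (-6, -18, 25), KM = (204, 615, -850).
Comparing components 2 and 3: (-18)(-850) − (25)(615) = -75 ≠ 0, so KL and KM are not parallel and the points are not collinear.

No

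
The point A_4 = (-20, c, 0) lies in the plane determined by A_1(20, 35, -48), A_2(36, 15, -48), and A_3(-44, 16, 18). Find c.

13

The plane through A_1, A_2, A_3 has equation −1320x − 1056y − 1584z = 12672.
Substituting A_4: (-1056)c + (26400) = 12672, so c = 13.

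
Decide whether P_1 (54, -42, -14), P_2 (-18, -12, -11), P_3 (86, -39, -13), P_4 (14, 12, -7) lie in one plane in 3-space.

The four points are coplanar iff the 3×3 determinant with rows P_1P_2, P_1P_3, P_1P_4 is zero.
Rows: (-72, 30, 3), (32, 3, 1), (-40, 54, 7).
Expanding along the first row: (-72)(-33) − (30)(264) + (3)(1848) = 0.
Zero determinant ⇒ coplanar.

Yes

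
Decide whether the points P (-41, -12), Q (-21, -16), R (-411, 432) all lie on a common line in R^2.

No

PQ = (20, -4), PR = (-370, 444).
det[PQ; PR] = (20)(444) − (-4)(-370) = 7400.
The determinant is nonzero, so they are not collinear.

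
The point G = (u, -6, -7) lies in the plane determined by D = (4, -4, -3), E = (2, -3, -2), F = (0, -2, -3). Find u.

The plane through D, E, F has equation −2x − 4y = 8.
Substituting G: (-2)u + (24) = 8, so u = 8.

8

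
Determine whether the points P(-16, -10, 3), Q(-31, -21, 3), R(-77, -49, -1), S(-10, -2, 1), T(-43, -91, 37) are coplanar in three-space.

The plane through P, Q, R has normal n = PQ × PR = (44, -60, -86) and equation n·X = -362.
Checking the remaining points: n·S = -406, n·T = 386.
Since n·S = -406 ≠ -362, S is off the plane and the points are not all coplanar.

No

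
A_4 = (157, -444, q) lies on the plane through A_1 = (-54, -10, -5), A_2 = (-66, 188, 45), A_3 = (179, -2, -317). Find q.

The plane through A_1, A_2, A_3 has equation −62176x + 7906y − 46230z = 3509594.
Substituting A_4: (-46230)q + (-13271896) = 3509594, so q = -363.

-363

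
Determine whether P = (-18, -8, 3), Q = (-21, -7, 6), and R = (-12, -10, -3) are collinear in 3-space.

Yes

PQ = (-3, 1, 3), PR = (6, -2, -6).
Each component of PR is -2 times the corresponding component of PQ, so PR = -2·PQ and the points are collinear.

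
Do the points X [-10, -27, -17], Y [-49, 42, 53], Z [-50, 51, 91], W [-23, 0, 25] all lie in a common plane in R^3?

A normal to the plane through X, Y, Z is n = XY × XZ = (1992, 1412, -282).
The plane has equation n·P = -53250. For W: n·W = -52866.
-52866 ≠ -53250, so W is off the plane.

No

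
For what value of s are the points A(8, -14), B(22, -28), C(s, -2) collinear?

The three points are collinear iff det[AB; AC] = 0.
This determinant is linear in s: (14)s + (56) = 0, so s = -4.

-4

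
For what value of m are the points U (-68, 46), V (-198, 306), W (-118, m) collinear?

Collinearity: (W − U) must be parallel to (V − U) = (-130, 260).
Cross-multiplying the components: (m − 46)·(-130) = (-50)·(260).
Solving gives m = 146.

146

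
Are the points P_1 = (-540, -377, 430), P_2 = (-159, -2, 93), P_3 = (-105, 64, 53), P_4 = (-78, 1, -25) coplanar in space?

A normal to the plane through P_1, P_2, P_3 is n = P_1P_2 × P_1P_3 = (7242, -2958, 4896).
The plane has equation n·P = -690234. For P_4: n·P_4 = -690234.
Equal, so P_4 lies in the plane and all four are coplanar.

Yes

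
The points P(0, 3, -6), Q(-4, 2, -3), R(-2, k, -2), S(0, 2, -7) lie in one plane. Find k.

Normal to plane PQS: n = (4, -4, 4); plane equation n·X = -36.
Requiring n·R = -36: (-4)k + (-16) = -36.
So k = 5.

5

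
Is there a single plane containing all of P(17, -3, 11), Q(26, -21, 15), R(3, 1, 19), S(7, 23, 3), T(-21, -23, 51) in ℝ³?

The plane through P, Q, R has normal n = PQ × PR = (-160, -128, -216) and equation n·X = -4712.
Checking the remaining points: n·S = -4712, n·T = -4712.
All equal -4712, so all 5 points lie in one plane.

Yes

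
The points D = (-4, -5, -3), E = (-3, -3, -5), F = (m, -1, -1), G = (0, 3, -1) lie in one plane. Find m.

-2

Normal to plane DEG: n = (20, -10, 0); plane equation n·P = -30.
Requiring n·F = -30: (20)m + (10) = -30.
So m = -2.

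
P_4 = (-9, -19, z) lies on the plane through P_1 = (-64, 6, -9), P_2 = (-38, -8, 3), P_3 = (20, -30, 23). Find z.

The plane through P_1, P_2, P_3 has equation −16x + 176y + 240z = -80.
Substituting P_4: (240)z + (-3200) = -80, so z = 13.

13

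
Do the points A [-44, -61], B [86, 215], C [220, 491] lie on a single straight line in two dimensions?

AB = (130, 276), AC = (264, 552).
If collinear, AC would be a scalar multiple of AB. But (130)·(552) ≠ (276)·(264) (difference -1104), so they are not parallel; the points are not collinear.

No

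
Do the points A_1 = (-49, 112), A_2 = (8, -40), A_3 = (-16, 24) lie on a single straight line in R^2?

A_1A_2 = (57, -152), A_1A_3 = (33, -88).
det[A_1A_2; A_1A_3] = (57)(-88) − (-152)(33) = 0.
The determinant is zero, so the points are collinear.

Yes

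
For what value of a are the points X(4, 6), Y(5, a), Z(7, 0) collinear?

Collinearity: (Y − X) must be parallel to (Z − X) = (3, -6).
Cross-multiplying the components: (a − 6)·(3) = (1)·(-6).
Solving gives a = 4.

4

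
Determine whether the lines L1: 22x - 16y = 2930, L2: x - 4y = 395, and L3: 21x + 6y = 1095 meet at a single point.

Lines aᵢx + bᵢy = cᵢ with pairwise distinct directions are concurrent exactly when det[aᵢ bᵢ cᵢ] = 0.
Here the determinant is 0.
It vanishes, so the lines are concurrent at (75, -80).

Yes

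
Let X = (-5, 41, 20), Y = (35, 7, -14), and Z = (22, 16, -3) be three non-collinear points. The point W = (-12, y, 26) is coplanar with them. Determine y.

The plane through X, Y, Z has equation −68x + 2y − 82z = -1218.
Substituting W: (2)y + (-1316) = -1218, so y = 49.

49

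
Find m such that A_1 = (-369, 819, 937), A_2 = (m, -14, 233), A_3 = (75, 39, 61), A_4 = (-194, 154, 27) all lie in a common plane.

394

The points are coplanar iff A_1A_2 · (A_1A_3 × A_1A_4) = 0.
Expanding, this is linear in m: (127260)m + (-50140440) = 0.
So m = 394.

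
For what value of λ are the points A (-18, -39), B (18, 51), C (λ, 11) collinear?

2

The three points are collinear iff det[AB; AC] = 0.
This determinant is linear in λ: (-90)λ + (180) = 0, so λ = 2.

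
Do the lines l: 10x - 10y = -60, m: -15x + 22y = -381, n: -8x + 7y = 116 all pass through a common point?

No

The three lines meet at one point iff the augmented coefficient matrix [aᵢ bᵢ cᵢ] has rank < 3, i.e. its determinant vanishes.
Here the determinant is 50.
Nonzero, so no common point exists.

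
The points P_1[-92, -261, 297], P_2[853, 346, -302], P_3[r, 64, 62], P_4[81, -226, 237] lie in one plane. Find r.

15

The points are coplanar iff P_1P_2 · (P_1P_3 × P_1P_4) = 0.
Expanding, this is linear in r: (15455)r + (-231825) = 0.
So r = 15.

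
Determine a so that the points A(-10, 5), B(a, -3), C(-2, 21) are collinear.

-14

Collinearity: (B − A) must be parallel to (C − A) = (8, 16).
Cross-multiplying the components: (a − (-10))·(16) = (-8)·(8).
Solving gives a = -14.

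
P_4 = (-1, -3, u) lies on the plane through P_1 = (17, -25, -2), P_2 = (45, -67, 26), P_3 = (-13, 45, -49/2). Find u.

-43/2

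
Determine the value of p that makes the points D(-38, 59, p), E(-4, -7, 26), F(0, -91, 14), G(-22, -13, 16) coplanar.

20

The points are coplanar iff DE · (DF × DG) = 0.
Expanding, this is linear in p: (1536)p + (-30720) = 0.
So p = 20.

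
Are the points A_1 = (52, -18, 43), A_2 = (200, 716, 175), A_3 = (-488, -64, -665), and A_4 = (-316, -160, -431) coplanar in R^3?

No

The four points are coplanar iff the 3×3 determinant with rows A_1A_2, A_1A_3, A_1A_4 is zero.
Rows: (148, 734, 132), (-540, -46, -708), (-368, -142, -474).
Expanding along the first row: (148)(-78732) − (734)(-4584) + (132)(59752) = -400416.
Nonzero ⇒ not coplanar.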